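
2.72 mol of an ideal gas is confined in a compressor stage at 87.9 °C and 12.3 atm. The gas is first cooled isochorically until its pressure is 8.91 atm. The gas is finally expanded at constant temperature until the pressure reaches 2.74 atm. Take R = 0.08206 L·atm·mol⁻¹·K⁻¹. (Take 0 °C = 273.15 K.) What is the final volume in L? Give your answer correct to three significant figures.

Convert: T₁ = 361.0 K.
From PV = nRT: V₁ = nRT₁/P₁ = 6.552 L.
Isochoric, so P/T is constant: V₂ = V₁; T₂ = T₁·(P₂/P₁) = 261.5 K.
T constant ⇒ Boyle's law P V = const: T₃ = T₂; V₃ = V₂·(P₂/P₃) = 21.31 L.

V₃ ≈ 21.3 L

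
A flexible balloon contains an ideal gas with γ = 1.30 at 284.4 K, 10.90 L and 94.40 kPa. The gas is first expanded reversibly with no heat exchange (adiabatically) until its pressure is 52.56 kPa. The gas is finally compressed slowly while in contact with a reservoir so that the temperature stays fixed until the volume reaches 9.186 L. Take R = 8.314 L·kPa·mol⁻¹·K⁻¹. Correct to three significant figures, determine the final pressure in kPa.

P₃ ≈ 97.9 kPa

Reversible adiabatic, γ = 1.30: T₂ = T₁·(P₂/P₁)^((γ−1)/γ) = 248.5 K; V₂ = V₁·(P₁/P₂)^(1/γ) = 17.10 L.
T constant ⇒ Boyle's law P V = const: T₃ = T₂; P₃ = P₂·(V₂/V₃) = 97.86 kPa.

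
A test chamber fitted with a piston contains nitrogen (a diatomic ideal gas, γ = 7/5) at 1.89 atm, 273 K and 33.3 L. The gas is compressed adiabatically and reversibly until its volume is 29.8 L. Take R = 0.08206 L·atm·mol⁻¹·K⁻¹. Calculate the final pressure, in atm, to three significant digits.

P₂ ≈ 2.21 atm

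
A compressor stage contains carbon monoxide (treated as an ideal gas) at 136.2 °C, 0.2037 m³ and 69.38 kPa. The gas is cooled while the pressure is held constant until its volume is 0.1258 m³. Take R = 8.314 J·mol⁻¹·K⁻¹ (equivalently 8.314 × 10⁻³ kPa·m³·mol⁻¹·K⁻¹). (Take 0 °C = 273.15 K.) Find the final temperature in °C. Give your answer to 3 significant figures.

T₂ ≈ -20.3 °C

Convert: T₁ = 409.3 K.
Isobaric, so V/T is constant: P₂ = P₁; T₂ = T₁·(V₂/V₁) = 252.8 K.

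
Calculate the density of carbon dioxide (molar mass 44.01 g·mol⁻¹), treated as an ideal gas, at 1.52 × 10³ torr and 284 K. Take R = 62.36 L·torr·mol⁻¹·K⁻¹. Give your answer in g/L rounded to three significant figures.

ρ ≈ 3.78 g/L

ρ = PM/(RT) = (1.52e+03 × 44.01) / (62.36 × 284.0)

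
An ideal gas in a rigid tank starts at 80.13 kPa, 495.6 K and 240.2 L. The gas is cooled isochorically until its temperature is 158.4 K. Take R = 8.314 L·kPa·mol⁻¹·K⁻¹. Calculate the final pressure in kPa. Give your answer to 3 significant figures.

P₂ ≈ 25.6 kPa

Isochoric, so P/T is constant: V₂ = V₁; P₂ = P₁·(T₂/T₁) = 25.61 kPa.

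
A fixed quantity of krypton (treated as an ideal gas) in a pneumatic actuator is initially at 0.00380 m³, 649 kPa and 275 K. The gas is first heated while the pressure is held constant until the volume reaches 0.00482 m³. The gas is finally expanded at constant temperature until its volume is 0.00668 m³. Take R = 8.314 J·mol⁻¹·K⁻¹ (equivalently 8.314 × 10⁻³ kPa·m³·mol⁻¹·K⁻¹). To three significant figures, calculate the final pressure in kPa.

Isobaric, so V/T is constant: P₂ = P₁; T₂ = T₁·(V₂/V₁) = 348.8 K.
Isothermal, so P V is constant: T₃ = T₂; P₃ = P₂·(V₂/V₃) = 468.3 kPa.

P₃ ≈ 468 kPa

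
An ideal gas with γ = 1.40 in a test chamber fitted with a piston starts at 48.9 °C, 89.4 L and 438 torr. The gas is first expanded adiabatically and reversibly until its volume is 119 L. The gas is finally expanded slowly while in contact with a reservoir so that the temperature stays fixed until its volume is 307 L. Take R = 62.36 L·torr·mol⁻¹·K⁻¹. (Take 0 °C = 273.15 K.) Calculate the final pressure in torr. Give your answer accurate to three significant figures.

Convert: T₁ = 322.0 K.
Adiabatic (γ = 1.40), T V^(γ−1) and P V^γ constant: T₂ = T₁·(V₁/V₂)^(γ−1) = 287.2 K; P₂ = P₁·(V₁/V₂)^γ = 293.5 torr.
Isothermal, so P V is constant: T₃ = T₂; P₃ = P₂·(V₂/V₃) = 113.8 torr.

P₃ ≈ 114 torr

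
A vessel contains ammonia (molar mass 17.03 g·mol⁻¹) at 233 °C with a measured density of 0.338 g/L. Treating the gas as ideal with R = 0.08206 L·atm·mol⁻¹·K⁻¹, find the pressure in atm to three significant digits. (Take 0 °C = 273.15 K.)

P ≈ 0.824 atm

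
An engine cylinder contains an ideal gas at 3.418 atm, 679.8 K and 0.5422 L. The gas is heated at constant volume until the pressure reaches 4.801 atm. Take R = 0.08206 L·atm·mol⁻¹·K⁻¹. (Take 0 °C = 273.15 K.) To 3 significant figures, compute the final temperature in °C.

T₂ ≈ 682 °C

Isochoric, so P/T is constant: V₂ = V₁; T₂ = T₁·(P₂/P₁) = 954.9 K.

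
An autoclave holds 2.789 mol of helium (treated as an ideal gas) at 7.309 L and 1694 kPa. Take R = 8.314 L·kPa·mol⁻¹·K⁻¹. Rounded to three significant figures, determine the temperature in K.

T ≈ 534 K

PV = nRT ⇒ T = PV/(nR) = (1694 × 7.309) / (2.789 × 8.314)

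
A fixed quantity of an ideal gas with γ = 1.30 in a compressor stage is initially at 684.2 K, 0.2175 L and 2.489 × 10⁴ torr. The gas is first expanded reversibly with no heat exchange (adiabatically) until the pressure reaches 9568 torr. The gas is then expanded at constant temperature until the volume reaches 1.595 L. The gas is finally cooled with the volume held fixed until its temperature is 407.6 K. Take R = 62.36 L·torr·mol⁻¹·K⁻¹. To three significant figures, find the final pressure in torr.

P₄ ≈ 2.02e+03 torr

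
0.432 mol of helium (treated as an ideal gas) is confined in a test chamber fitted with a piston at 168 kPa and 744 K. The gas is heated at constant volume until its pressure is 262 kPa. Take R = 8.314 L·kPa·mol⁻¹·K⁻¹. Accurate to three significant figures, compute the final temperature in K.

T₂ ≈ 1.16e+03 K

From PV = nRT: V₁ = nRT₁/P₁ = 15.91 L.
V constant ⇒ P ∝ T: V₂ = V₁; T₂ = T₁·(P₂/P₁) = 1160 K.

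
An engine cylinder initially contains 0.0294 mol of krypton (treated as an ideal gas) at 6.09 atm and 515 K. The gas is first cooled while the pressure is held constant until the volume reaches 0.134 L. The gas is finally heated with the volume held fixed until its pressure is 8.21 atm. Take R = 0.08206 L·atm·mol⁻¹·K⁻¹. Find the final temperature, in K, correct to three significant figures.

From PV = nRT: V₁ = nRT₁/P₁ = 0.2040 L.
Isobaric, so V/T is constant: P₂ = P₁; T₂ = T₁·(V₂/V₁) = 338.3 K.
Isochoric, so P/T is constant: V₃ = V₂; T₃ = T₂·(P₃/P₂) = 456.0 K.

T₃ ≈ 456 K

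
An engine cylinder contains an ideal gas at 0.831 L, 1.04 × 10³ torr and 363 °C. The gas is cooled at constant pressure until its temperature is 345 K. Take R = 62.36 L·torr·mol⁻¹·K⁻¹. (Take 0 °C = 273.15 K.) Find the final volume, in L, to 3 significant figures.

Convert: T₁ = 636.1 K.
P constant ⇒ V ∝ T: P₂ = P₁; V₂ = V₁·(T₂/T₁) = 0.4507 L.

V₂ ≈ 0.451 L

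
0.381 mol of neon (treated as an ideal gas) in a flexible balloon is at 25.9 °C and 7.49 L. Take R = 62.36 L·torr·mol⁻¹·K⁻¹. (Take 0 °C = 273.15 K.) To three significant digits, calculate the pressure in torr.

P ≈ 949 torr

Convert: T = 299.05 K.
PV = nRT ⇒ P = nRT/V = (0.381 × 62.36 × 299.05) / 7.49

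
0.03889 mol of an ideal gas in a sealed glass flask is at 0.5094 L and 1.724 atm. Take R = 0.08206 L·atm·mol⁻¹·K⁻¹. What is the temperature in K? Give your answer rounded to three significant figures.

PV = nRT ⇒ T = PV/(nR) = (1.724 × 0.5094) / (0.03889 × 0.08206)

T ≈ 275 K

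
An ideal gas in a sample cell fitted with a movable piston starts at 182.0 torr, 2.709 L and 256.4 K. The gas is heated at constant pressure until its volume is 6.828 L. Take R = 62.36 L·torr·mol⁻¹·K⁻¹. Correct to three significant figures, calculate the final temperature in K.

T₂ ≈ 646 K

Isobaric, so V/T is constant: P₂ = P₁; T₂ = T₁·(V₂/V₁) = 646.3 K.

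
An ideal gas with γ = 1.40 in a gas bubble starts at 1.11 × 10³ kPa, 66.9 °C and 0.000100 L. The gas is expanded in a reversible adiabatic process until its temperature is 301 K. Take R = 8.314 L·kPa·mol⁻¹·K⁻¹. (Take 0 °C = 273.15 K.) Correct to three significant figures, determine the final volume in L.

V₂ ≈ 0.000136 L

Convert: T₁ = 340.0 K.
Reversible adiabatic, γ = 1.40: P₂ = P₁·(T₂/T₁)^(γ/(γ−1)) = 724.3 kPa; V₂ = V₁·(T₁/T₂)^(1/(γ−1)) = 0.0001357 L.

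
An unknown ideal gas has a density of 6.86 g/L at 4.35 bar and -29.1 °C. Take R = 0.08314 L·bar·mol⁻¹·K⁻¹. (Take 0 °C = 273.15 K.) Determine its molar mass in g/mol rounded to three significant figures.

ρ = PM/(RT) ⇒ M = ρRT/P = (6.86 × 0.08314 × 244.0) / 4.35

M ≈ 32.0 g/mol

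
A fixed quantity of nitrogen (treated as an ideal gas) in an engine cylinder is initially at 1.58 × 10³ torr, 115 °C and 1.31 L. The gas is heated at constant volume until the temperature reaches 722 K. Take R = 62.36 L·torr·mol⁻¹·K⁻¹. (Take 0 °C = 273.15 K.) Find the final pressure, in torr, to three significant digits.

P₂ ≈ 2.94e+03 torr

Convert: T₁ = 388.1 K.
Isochoric, so P/T is constant: V₂ = V₁; P₂ = P₁·(T₂/T₁) = 2939 torr.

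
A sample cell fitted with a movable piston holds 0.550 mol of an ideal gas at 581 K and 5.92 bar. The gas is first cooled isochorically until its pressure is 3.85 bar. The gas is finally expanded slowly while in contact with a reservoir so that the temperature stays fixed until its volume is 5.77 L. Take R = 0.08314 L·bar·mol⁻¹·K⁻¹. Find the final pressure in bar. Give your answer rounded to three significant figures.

P₃ ≈ 2.99 bar

From PV = nRT: V₁ = nRT₁/P₁ = 4.488 L.
Isochoric, so P/T is constant: V₂ = V₁; T₂ = T₁·(P₂/P₁) = 377.8 K.
T constant ⇒ Boyle's law P V = const: T₃ = T₂; P₃ = P₂·(V₂/V₃) = 2.994 bar.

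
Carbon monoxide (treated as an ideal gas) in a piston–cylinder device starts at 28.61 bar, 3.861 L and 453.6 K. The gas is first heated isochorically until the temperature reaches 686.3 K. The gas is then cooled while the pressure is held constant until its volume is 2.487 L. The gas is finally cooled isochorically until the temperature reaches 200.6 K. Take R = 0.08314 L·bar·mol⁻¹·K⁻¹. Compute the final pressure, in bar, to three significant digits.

P₄ ≈ 19.6 bar

V constant ⇒ P ∝ T: V₂ = V₁; P₂ = P₁·(T₂/T₁) = 43.29 bar.
P constant ⇒ V ∝ T: P₃ = P₂; T₃ = T₂·(V₃/V₂) = 442.1 K.
Isochoric, so P/T is constant: V₄ = V₃; P₄ = P₃·(T₄/T₃) = 19.64 bar.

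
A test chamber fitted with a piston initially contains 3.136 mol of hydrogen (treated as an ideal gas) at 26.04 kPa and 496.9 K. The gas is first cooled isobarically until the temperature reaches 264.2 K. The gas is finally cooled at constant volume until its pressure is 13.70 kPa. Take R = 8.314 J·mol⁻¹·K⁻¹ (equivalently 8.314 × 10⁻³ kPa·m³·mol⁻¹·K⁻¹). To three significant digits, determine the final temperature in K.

T₃ ≈ 139 K

From PV = nRT: V₁ = nRT₁/P₁ = 0.4975 m³.
Isobaric, so V/T is constant: P₂ = P₁; V₂ = V₁·(T₂/T₁) = 0.2645 m³.
V constant ⇒ P ∝ T: V₃ = V₂; T₃ = T₂·(P₃/P₂) = 139.0 K.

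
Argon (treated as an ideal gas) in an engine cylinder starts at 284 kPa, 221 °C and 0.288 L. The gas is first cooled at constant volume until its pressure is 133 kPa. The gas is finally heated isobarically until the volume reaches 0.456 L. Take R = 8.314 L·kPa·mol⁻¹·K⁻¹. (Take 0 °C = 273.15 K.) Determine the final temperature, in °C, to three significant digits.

Convert: T₁ = 494.1 K.
Isochoric, so P/T is constant: V₂ = V₁; T₂ = T₁·(P₂/P₁) = 231.4 K.
P constant ⇒ V ∝ T: P₃ = P₂; T₃ = T₂·(V₃/V₂) = 366.4 K.

T₃ ≈ 93.3 °C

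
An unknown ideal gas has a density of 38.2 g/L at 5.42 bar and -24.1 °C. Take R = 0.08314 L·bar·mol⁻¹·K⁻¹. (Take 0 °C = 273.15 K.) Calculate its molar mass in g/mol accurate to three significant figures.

ρ = PM/(RT) ⇒ M = ρRT/P = (38.2 × 0.08314 × 249.0) / 5.42

M ≈ 146 g/mol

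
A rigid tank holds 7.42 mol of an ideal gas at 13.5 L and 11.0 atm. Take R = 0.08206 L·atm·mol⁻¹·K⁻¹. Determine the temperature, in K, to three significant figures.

PV = nRT ⇒ T = PV/(nR) = (11.0 × 13.5) / (7.42 × 0.08206)

T ≈ 244 K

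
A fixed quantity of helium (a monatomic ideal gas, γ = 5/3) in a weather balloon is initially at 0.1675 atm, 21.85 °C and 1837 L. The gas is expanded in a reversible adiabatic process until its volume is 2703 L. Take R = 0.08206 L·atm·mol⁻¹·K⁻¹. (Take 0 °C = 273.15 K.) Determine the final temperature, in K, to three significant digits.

Convert: T₁ = 295.0 K.
Adiabatic (γ = 5/3), T V^(γ−1) and P V^γ constant: T₂ = T₁·(V₁/V₂)^(γ−1) = 228.0 K; P₂ = P₁·(V₁/V₂)^γ = 0.08799 atm.

T₂ ≈ 228 K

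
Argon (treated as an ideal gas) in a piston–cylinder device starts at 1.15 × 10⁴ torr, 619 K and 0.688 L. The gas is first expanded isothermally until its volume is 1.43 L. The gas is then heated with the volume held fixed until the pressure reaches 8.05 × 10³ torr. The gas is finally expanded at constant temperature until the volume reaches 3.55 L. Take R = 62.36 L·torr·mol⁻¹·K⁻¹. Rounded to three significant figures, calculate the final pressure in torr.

P₄ ≈ 3.24e+03 torr

Isothermal, so P V is constant: T₂ = T₁; P₂ = P₁·(V₁/V₂) = 5533 torr.
Isochoric, so P/T is constant: V₃ = V₂; T₃ = T₂·(P₃/P₂) = 900.6 K.
T constant ⇒ Boyle's law P V = const: T₄ = T₃; P₄ = P₃·(V₃/V₄) = 3243 torr.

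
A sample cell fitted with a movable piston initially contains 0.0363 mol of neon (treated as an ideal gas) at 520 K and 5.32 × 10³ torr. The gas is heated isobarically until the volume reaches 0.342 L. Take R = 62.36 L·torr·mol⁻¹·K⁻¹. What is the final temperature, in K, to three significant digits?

From PV = nRT: V₁ = nRT₁/P₁ = 0.2213 L.
Isobaric, so V/T is constant: P₂ = P₁; T₂ = T₁·(V₂/V₁) = 803.8 K.

T₂ ≈ 804 K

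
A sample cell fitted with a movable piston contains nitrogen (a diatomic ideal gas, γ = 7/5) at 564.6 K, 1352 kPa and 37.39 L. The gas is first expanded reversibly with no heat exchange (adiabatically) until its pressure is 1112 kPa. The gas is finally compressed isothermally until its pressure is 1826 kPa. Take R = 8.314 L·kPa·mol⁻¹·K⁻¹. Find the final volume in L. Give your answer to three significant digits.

Reversible adiabatic, γ = 7/5: T₂ = T₁·(P₂/P₁)^((γ−1)/γ) = 533.9 K; V₂ = V₁·(P₁/P₂)^(1/γ) = 42.99 L.
T constant ⇒ Boyle's law P V = const: T₃ = T₂; V₃ = V₂·(P₂/P₃) = 26.18 L.

V₃ ≈ 26.2 L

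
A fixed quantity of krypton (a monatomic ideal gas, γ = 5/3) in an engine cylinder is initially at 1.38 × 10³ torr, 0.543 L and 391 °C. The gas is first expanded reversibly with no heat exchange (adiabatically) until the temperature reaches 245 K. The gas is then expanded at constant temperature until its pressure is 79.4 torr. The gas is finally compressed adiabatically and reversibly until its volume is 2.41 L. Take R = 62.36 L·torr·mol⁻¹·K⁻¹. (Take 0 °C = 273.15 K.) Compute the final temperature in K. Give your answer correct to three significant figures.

Convert: T₁ = 664.1 K.
Adiabatic (γ = 5/3), T V^(γ−1) and P V^γ constant: P₂ = P₁·(T₂/T₁)^(γ/(γ−1)) = 114.1 torr; V₂ = V₁·(T₁/T₂)^(1/(γ−1)) = 2.424 L.
Isothermal, so P V is constant: T₃ = T₂; V₃ = V₂·(P₂/P₃) = 3.481 L.
Adiabatic (γ = 5/3), T V^(γ−1) and P V^γ constant: T₄ = T₃·(V₃/V₄)^(γ−1) = 313.1 K; P₄ = P₃·(V₃/V₄)^γ = 146.6 torr.

T₄ ≈ 313 K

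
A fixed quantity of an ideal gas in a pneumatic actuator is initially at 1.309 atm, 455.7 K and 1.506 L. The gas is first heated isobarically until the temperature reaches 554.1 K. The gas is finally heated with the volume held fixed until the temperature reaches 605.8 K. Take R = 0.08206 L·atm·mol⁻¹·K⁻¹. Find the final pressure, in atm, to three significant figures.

P₃ ≈ 1.43 atm

P constant ⇒ V ∝ T: P₂ = P₁; V₂ = V₁·(T₂/T₁) = 1.831 L.
Isochoric, so P/T is constant: V₃ = V₂; P₃ = P₂·(T₃/T₂) = 1.431 atm.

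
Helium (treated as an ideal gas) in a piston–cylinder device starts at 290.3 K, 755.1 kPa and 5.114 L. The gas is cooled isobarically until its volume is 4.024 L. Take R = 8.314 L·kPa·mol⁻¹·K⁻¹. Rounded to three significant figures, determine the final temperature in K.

Isobaric, so V/T is constant: P₂ = P₁; T₂ = T₁·(V₂/V₁) = 228.4 K.

T₂ ≈ 228 K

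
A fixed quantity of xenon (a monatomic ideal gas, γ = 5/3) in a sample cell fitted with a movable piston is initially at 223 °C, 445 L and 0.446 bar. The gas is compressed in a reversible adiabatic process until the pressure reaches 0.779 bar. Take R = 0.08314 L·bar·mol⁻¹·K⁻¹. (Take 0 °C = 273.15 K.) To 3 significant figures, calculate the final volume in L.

Convert: T₁ = 496.1 K.
Adiabatic (γ = 5/3), T V^(γ−1) and P V^γ constant: T₂ = T₁·(P₂/P₁)^((γ−1)/γ) = 620.1 K; V₂ = V₁·(P₁/P₂)^(1/γ) = 318.4 L.

V₂ ≈ 318 L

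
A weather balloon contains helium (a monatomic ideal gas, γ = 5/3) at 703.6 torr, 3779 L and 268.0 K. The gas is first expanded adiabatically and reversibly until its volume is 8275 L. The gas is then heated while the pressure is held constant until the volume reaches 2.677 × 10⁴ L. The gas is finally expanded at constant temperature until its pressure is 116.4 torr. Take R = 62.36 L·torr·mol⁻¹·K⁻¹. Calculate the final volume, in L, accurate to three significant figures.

Reversible adiabatic, γ = 5/3: T₂ = T₁·(V₁/V₂)^(γ−1) = 158.9 K; P₂ = P₁·(V₁/V₂)^γ = 190.5 torr.
Isobaric, so V/T is constant: P₃ = P₂; T₃ = T₂·(V₃/V₂) = 514.1 K.
Isothermal, so P V is constant: T₄ = T₃; V₄ = V₃·(P₃/P₄) = 4.382e+04 L.

V₄ ≈ 4.38e+04 L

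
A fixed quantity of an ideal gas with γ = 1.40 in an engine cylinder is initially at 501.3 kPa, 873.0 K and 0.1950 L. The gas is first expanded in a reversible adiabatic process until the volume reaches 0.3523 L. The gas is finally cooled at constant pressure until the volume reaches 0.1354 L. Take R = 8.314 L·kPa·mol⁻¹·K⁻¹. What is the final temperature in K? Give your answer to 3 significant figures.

T₃ ≈ 265 K

Reversible adiabatic, γ = 1.40: T₂ = T₁·(V₁/V₂)^(γ−1) = 689.1 K; P₂ = P₁·(V₁/V₂)^γ = 219.0 kPa.
Isobaric, so V/T is constant: P₃ = P₂; T₃ = T₂·(V₃/V₂) = 264.8 K.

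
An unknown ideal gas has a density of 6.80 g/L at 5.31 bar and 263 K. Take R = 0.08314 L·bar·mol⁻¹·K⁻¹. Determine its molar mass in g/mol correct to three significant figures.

M ≈ 28.0 g/mol

ρ = PM/(RT) ⇒ M = ρRT/P = (6.80 × 0.08314 × 263.0) / 5.31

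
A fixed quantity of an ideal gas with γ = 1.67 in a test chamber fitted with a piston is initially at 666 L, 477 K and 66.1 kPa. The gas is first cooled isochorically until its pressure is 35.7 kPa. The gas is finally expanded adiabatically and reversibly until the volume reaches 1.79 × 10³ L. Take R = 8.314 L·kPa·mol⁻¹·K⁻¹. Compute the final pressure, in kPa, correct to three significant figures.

V constant ⇒ P ∝ T: V₂ = V₁; T₂ = T₁·(P₂/P₁) = 257.6 K.
Adiabatic (γ = 1.67), T V^(γ−1) and P V^γ constant: T₃ = T₂·(V₂/V₃)^(γ−1) = 132.8 K; P₃ = P₂·(V₂/V₃)^γ = 6.849 kPa.

P₃ ≈ 6.85 kPa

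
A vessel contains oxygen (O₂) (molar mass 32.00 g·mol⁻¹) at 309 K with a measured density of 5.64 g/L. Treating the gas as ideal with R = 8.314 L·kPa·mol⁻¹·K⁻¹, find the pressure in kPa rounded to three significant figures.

ρ = PM/(RT) ⇒ P = ρRT/M = (5.64 × 8.314 × 309.0) / 32.00

P ≈ 453 kPa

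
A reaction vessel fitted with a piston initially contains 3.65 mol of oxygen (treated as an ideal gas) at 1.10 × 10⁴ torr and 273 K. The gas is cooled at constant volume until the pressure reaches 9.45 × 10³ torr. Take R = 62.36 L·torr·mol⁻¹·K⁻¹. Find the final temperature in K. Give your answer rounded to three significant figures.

T₂ ≈ 235 K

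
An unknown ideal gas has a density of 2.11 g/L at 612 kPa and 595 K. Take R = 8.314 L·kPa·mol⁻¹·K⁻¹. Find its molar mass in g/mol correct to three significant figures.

ρ = PM/(RT) ⇒ M = ρRT/P = (2.11 × 8.314 × 595.0) / 612

M ≈ 17.1 g/mol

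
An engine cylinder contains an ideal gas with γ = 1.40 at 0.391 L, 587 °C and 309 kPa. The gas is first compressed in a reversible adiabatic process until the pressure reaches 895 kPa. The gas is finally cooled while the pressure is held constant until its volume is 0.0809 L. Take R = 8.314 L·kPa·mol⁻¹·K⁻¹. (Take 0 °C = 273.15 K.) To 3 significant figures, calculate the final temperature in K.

T₃ ≈ 515 K

Convert: T₁ = 860.1 K.
Adiabatic (γ = 1.40), T V^(γ−1) and P V^γ constant: T₂ = T₁·(P₂/P₁)^((γ−1)/γ) = 1166 K; V₂ = V₁·(P₁/P₂)^(1/γ) = 0.1829 L.
P constant ⇒ V ∝ T: P₃ = P₂; T₃ = T₂·(V₃/V₂) = 515.5 K.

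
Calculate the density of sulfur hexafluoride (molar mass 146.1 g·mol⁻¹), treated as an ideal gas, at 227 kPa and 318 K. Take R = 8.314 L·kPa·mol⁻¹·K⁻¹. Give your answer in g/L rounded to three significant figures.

ρ ≈ 12.5 g/L

ρ = PM/(RT) = (227 × 146.1) / (8.314 × 318.0)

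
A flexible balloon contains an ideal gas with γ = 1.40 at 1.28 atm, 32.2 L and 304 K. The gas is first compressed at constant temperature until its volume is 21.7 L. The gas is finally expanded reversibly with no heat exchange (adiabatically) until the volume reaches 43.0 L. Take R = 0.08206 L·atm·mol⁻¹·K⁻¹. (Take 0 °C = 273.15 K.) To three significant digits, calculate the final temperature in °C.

T₃ ≈ -41.9 °C

Isothermal, so P V is constant: T₂ = T₁; P₂ = P₁·(V₁/V₂) = 1.899 atm.
Reversible adiabatic, γ = 1.40: T₃ = T₂·(V₂/V₃)^(γ−1) = 231.2 K; P₃ = P₂·(V₂/V₃)^γ = 0.7291 atm.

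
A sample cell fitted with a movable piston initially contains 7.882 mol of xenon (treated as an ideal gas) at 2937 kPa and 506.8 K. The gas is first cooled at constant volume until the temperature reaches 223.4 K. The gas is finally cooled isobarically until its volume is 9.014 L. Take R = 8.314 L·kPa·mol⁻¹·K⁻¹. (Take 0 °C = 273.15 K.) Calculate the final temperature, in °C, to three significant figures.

T₃ ≈ -95.1 °C

From PV = nRT: V₁ = nRT₁/P₁ = 11.31 L.
V constant ⇒ P ∝ T: V₂ = V₁; P₂ = P₁·(T₂/T₁) = 1295 kPa.
Isobaric, so V/T is constant: P₃ = P₂; T₃ = T₂·(V₃/V₂) = 178.1 K.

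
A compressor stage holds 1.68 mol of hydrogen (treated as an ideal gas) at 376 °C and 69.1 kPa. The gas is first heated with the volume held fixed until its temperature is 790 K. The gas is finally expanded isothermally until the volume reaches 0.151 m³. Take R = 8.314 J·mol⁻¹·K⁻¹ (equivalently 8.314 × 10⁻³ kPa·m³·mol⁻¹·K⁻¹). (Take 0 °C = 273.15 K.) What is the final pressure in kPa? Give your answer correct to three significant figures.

Convert: T₁ = 649.1 K.
From PV = nRT: V₁ = nRT₁/P₁ = 0.1312 m³.
V constant ⇒ P ∝ T: V₂ = V₁; P₂ = P₁·(T₂/T₁) = 84.09 kPa.
Isothermal, so P V is constant: T₃ = T₂; P₃ = P₂·(V₂/V₃) = 73.08 kPa.

P₃ ≈ 73.1 kPa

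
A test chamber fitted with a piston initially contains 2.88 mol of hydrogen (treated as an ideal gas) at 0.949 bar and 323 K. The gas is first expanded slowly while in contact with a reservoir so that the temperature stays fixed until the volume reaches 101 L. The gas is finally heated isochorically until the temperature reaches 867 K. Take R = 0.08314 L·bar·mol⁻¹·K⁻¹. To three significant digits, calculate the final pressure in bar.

From PV = nRT: V₁ = nRT₁/P₁ = 81.50 L.
T constant ⇒ Boyle's law P V = const: T₂ = T₁; P₂ = P₁·(V₁/V₂) = 0.7657 bar.
Isochoric, so P/T is constant: V₃ = V₂; P₃ = P₂·(T₃/T₂) = 2.055 bar.

P₃ ≈ 2.06 bar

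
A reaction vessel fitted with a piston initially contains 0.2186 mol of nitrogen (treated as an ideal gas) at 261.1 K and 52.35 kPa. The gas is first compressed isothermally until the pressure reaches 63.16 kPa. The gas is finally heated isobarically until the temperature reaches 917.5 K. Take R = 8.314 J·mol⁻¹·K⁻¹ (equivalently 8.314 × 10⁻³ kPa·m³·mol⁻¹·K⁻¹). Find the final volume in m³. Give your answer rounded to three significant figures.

V₃ ≈ 0.0264 m³

From PV = nRT: V₁ = nRT₁/P₁ = 0.009065 m³.
T constant ⇒ Boyle's law P V = const: T₂ = T₁; V₂ = V₁·(P₁/P₂) = 0.007513 m³.
P constant ⇒ V ∝ T: P₃ = P₂; V₃ = V₂·(T₃/T₂) = 0.02640 m³.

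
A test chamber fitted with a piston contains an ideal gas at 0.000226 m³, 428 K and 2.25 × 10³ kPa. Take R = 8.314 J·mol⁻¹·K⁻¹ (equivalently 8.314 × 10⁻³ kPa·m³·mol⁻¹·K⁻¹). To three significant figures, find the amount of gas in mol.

PV = nRT ⇒ n = PV/(RT) = (2.25e+03 × 0.000226) / (8.314 × 10⁻³ × 428)

n ≈ 0.143 mol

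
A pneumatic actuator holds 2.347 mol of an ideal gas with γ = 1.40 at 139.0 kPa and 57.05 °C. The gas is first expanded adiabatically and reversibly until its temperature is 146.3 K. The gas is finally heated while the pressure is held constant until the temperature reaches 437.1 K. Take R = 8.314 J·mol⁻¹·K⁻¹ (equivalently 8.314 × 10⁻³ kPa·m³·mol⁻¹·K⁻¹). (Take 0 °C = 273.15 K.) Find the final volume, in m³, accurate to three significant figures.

Convert: T₁ = 330.2 K.
From PV = nRT: V₁ = nRT₁/P₁ = 0.04635 m³.
Reversible adiabatic, γ = 1.40: P₂ = P₁·(T₂/T₁)^(γ/(γ−1)) = 8.047 kPa; V₂ = V₁·(T₁/T₂)^(1/(γ−1)) = 0.3547 m³.
P constant ⇒ V ∝ T: P₃ = P₂; V₃ = V₂·(T₃/T₂) = 1.060 m³.

V₃ ≈ 1.06 m³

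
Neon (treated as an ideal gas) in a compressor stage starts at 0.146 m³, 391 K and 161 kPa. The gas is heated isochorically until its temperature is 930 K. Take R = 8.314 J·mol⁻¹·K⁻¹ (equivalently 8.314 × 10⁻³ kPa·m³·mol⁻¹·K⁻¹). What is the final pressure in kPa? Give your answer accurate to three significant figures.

V constant ⇒ P ∝ T: V₂ = V₁; P₂ = P₁·(T₂/T₁) = 382.9 kPa.

P₂ ≈ 383 kPa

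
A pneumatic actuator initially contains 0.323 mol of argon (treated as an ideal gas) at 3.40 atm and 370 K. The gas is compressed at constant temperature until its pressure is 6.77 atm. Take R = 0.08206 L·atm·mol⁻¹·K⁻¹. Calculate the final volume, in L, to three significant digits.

V₂ ≈ 1.45 L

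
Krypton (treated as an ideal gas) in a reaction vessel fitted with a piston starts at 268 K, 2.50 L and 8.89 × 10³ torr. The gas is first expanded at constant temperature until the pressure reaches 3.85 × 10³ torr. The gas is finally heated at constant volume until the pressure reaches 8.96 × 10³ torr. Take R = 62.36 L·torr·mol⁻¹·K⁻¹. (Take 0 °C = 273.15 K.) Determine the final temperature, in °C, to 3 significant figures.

Isothermal, so P V is constant: T₂ = T₁; V₂ = V₁·(P₁/P₂) = 5.773 L.
V constant ⇒ P ∝ T: V₃ = V₂; T₃ = T₂·(P₃/P₂) = 623.7 K.

T₃ ≈ 351 °C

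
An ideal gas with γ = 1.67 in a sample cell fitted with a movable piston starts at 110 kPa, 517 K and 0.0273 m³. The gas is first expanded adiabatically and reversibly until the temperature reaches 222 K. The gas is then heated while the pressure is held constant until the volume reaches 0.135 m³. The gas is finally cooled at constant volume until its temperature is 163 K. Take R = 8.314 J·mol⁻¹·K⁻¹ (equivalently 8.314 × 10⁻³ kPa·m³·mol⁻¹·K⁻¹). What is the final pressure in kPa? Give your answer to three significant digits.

P₄ ≈ 7.01 kPa

Adiabatic (γ = 1.67), T V^(γ−1) and P V^γ constant: P₂ = P₁·(T₂/T₁)^(γ/(γ−1)) = 13.37 kPa; V₂ = V₁·(T₁/T₂)^(1/(γ−1)) = 0.09641 m³.
Isobaric, so V/T is constant: P₃ = P₂; T₃ = T₂·(V₃/V₂) = 310.9 K.
V constant ⇒ P ∝ T: V₄ = V₃; P₄ = P₃·(T₄/T₃) = 7.013 kPa.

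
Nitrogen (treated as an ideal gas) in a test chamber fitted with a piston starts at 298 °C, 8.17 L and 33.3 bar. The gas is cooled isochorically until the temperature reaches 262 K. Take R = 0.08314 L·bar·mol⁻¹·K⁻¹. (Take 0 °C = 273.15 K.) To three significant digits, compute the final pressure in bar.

Convert: T₁ = 571.1 K.
Isochoric, so P/T is constant: V₂ = V₁; P₂ = P₁·(T₂/T₁) = 15.28 bar.

P₂ ≈ 15.3 bar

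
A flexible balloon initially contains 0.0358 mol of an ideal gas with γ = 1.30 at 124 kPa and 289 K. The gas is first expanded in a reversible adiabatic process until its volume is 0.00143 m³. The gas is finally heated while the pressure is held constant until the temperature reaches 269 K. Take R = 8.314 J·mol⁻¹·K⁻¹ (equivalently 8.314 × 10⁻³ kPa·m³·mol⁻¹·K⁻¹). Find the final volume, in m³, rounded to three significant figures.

V₃ ≈ 0.00165 m³

From PV = nRT: V₁ = nRT₁/P₁ = 0.0006937 m³.
Reversible adiabatic, γ = 1.30: T₂ = T₁·(V₁/V₂)^(γ−1) = 232.6 K; P₂ = P₁·(V₁/V₂)^γ = 48.42 kPa.
P constant ⇒ V ∝ T: P₃ = P₂; V₃ = V₂·(T₃/T₂) = 0.001654 m³.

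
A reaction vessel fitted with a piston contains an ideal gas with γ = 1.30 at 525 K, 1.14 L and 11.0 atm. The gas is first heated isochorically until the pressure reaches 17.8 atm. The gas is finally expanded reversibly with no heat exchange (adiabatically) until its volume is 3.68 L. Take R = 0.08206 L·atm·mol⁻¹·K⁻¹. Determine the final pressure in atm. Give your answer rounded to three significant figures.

P₃ ≈ 3.88 atm

Isochoric, so P/T is constant: V₂ = V₁; T₂ = T₁·(P₂/P₁) = 849.5 K.
Adiabatic (γ = 1.30), T V^(γ−1) and P V^γ constant: T₃ = T₂·(V₂/V₃)^(γ−1) = 597.7 K; P₃ = P₂·(V₂/V₃)^γ = 3.880 atm.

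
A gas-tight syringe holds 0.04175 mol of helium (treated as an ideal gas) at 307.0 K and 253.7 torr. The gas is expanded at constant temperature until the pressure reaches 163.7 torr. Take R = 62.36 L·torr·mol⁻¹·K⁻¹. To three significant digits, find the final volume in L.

V₂ ≈ 4.88 L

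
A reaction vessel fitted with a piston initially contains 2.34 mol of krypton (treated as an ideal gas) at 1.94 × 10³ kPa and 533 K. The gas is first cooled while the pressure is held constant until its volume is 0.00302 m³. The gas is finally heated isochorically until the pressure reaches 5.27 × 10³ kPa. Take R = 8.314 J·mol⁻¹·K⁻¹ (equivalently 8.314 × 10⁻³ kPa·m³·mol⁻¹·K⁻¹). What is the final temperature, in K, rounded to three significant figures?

From PV = nRT: V₁ = nRT₁/P₁ = 0.005345 m³.
P constant ⇒ V ∝ T: P₂ = P₁; T₂ = T₁·(V₂/V₁) = 301.1 K.
V constant ⇒ P ∝ T: V₃ = V₂; T₃ = T₂·(P₃/P₂) = 818.1 K.

T₃ ≈ 818 K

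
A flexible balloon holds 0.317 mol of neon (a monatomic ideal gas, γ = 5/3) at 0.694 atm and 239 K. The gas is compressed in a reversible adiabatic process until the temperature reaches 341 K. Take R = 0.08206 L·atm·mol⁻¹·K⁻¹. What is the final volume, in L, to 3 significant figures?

V₂ ≈ 5.26 L

From PV = nRT: V₁ = nRT₁/P₁ = 8.958 L.
Reversible adiabatic, γ = 5/3: P₂ = P₁·(T₂/T₁)^(γ/(γ−1)) = 1.688 atm; V₂ = V₁·(T₁/T₂)^(1/(γ−1)) = 5.256 L.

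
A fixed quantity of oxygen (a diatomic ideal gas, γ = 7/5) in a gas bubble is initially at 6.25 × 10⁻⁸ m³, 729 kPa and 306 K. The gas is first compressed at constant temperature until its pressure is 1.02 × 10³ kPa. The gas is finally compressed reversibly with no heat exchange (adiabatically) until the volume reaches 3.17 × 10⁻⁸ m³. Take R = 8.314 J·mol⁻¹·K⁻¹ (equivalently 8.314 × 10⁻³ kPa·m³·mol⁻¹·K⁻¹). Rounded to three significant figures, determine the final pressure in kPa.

P₃ ≈ 1.65e+03 kPa

T constant ⇒ Boyle's law P V = const: T₂ = T₁; V₂ = V₁·(P₁/P₂) = 4.467e-08 m³.
Reversible adiabatic, γ = 7/5: T₃ = T₂·(V₂/V₃)^(γ−1) = 351.0 K; P₃ = P₂·(V₂/V₃)^γ = 1649 kPa.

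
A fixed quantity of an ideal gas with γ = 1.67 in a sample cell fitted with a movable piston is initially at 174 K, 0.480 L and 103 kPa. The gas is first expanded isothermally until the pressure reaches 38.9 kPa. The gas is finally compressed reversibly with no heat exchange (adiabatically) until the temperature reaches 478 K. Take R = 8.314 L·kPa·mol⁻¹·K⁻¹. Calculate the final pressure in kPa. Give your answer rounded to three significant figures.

Isothermal, so P V is constant: T₂ = T₁; V₂ = V₁·(P₁/P₂) = 1.271 L.
Adiabatic (γ = 1.67), T V^(γ−1) and P V^γ constant: P₃ = P₂·(T₃/T₂)^(γ/(γ−1)) = 482.9 kPa; V₃ = V₂·(T₂/T₃)^(1/(γ−1)) = 0.2812 L.

P₃ ≈ 483 kPa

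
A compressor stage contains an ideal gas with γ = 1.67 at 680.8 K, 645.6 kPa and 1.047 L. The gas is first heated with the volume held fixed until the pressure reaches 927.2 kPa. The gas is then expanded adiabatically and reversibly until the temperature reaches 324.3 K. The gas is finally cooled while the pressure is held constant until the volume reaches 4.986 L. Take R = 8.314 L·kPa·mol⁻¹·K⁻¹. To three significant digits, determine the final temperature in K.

V constant ⇒ P ∝ T: V₂ = V₁; T₂ = T₁·(P₂/P₁) = 977.8 K.
Adiabatic (γ = 1.67), T V^(γ−1) and P V^γ constant: P₃ = P₂·(T₃/T₂)^(γ/(γ−1)) = 59.23 kPa; V₃ = V₂·(T₂/T₃)^(1/(γ−1)) = 5.436 L.
P constant ⇒ V ∝ T: P₄ = P₃; T₄ = T₃·(V₄/V₃) = 297.4 K.

T₄ ≈ 297 K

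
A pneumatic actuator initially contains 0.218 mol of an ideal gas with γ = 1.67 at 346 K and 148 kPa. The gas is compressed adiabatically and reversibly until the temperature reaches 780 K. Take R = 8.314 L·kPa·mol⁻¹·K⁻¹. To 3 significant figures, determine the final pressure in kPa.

P₂ ≈ 1.12e+03 kPa

From PV = nRT: V₁ = nRT₁/P₁ = 4.237 L.
Adiabatic (γ = 1.67), T V^(γ−1) and P V^γ constant: P₂ = P₁·(T₂/T₁)^(γ/(γ−1)) = 1122 kPa; V₂ = V₁·(T₁/T₂)^(1/(γ−1)) = 1.259 L.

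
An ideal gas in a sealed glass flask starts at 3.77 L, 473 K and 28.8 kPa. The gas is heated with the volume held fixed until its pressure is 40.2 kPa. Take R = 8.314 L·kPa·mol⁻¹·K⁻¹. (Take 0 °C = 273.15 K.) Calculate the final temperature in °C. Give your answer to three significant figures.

T₂ ≈ 387 °C

Isochoric, so P/T is constant: V₂ = V₁; T₂ = T₁·(P₂/P₁) = 660.2 K.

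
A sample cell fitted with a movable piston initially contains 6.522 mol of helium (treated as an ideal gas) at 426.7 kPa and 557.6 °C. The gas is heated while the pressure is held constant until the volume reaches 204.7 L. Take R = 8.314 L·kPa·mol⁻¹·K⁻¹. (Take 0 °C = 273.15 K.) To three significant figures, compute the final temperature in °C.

Convert: T₁ = 830.8 K.
From PV = nRT: V₁ = nRT₁/P₁ = 105.6 L.
P constant ⇒ V ∝ T: P₂ = P₁; T₂ = T₁·(V₂/V₁) = 1611 K.

T₂ ≈ 1.34e+03 °C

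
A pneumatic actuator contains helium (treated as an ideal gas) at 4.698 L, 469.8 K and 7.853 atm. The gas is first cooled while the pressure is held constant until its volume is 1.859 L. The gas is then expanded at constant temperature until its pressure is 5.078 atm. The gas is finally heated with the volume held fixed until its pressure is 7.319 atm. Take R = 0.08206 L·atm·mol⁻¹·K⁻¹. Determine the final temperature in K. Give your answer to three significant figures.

T₄ ≈ 268 K

P constant ⇒ V ∝ T: P₂ = P₁; T₂ = T₁·(V₂/V₁) = 185.9 K.
Isothermal, so P V is constant: T₃ = T₂; V₃ = V₂·(P₂/P₃) = 2.875 L.
Isochoric, so P/T is constant: V₄ = V₃; T₄ = T₃·(P₄/P₃) = 267.9 K.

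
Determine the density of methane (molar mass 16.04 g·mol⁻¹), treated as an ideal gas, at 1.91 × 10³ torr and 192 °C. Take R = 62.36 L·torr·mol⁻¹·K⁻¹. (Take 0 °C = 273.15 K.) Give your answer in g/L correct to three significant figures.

ρ ≈ 1.06 g/L

ρ = PM/(RT) = (1.91e+03 × 16.04) / (62.36 × 465.1)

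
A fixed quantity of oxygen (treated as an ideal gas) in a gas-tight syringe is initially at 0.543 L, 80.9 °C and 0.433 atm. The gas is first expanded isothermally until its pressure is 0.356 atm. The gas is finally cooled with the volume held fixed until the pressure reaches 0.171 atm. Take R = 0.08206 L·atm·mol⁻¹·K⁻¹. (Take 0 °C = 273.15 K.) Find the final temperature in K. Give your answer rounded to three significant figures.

Convert: T₁ = 354.0 K.
Isothermal, so P V is constant: T₂ = T₁; V₂ = V₁·(P₁/P₂) = 0.6604 L.
Isochoric, so P/T is constant: V₃ = V₂; T₃ = T₂·(P₃/P₂) = 170.1 K.

T₃ ≈ 170 K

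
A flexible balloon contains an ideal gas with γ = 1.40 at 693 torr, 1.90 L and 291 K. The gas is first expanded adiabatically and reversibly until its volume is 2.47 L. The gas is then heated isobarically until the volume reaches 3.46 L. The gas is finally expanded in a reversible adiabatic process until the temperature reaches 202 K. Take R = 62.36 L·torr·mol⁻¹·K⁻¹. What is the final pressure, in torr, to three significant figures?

Adiabatic (γ = 1.40), T V^(γ−1) and P V^γ constant: T₂ = T₁·(V₁/V₂)^(γ−1) = 262.0 K; P₂ = P₁·(V₁/V₂)^γ = 480.0 torr.
P constant ⇒ V ∝ T: P₃ = P₂; T₃ = T₂·(V₃/V₂) = 367.0 K.
Adiabatic (γ = 1.40), T V^(γ−1) and P V^γ constant: P₄ = P₃·(T₄/T₃)^(γ/(γ−1)) = 59.36 torr; V₄ = V₃·(T₃/T₄)^(1/(γ−1)) = 15.40 L.

P₄ ≈ 59.4 torr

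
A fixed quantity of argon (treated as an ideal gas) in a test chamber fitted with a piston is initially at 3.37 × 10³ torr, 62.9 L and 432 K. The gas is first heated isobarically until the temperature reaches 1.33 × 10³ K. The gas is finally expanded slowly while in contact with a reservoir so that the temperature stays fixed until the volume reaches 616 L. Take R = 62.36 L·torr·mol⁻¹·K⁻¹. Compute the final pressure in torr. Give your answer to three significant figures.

P constant ⇒ V ∝ T: P₂ = P₁; V₂ = V₁·(T₂/T₁) = 193.7 L.
T constant ⇒ Boyle's law P V = const: T₃ = T₂; P₃ = P₂·(V₂/V₃) = 1059 torr.

P₃ ≈ 1.06e+03 torr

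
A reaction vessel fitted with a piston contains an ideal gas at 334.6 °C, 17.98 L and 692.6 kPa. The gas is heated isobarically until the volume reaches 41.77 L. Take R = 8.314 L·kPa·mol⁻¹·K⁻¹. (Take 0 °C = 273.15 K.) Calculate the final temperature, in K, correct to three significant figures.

T₂ ≈ 1.41e+03 K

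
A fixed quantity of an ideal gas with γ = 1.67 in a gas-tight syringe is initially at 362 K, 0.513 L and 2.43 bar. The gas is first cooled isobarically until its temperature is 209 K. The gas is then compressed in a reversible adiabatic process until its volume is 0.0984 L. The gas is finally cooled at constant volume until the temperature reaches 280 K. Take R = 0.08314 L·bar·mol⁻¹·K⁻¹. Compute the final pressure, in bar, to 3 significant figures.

P₄ ≈ 9.80 bar

Isobaric, so V/T is constant: P₂ = P₁; V₂ = V₁·(T₂/T₁) = 0.2962 L.
Reversible adiabatic, γ = 1.67: T₃ = T₂·(V₂/V₃)^(γ−1) = 437.3 K; P₃ = P₂·(V₂/V₃)^γ = 15.30 bar.
Isochoric, so P/T is constant: V₄ = V₃; P₄ = P₃·(T₄/T₃) = 9.799 bar.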